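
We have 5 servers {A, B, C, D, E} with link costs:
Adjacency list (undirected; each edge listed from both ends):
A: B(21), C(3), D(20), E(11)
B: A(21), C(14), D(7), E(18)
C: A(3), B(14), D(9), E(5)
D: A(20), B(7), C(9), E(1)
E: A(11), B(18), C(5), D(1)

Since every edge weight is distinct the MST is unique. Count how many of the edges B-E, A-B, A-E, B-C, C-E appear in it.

Kruskal: consider edges lightest-first.
D-E (1): add. Components now {A} {B} {C} {D,E}
A-C (3): add. Components now {A,C} {B} {D,E}
C-E (5): add. Components now {A,C,D,E} {B}
B-D (7): add. Components now {A,B,C,D,E}
MST edge set: {D-E, A-C, C-E, B-D}.
Of the listed edges, {C-E} are in the MST → 1.

1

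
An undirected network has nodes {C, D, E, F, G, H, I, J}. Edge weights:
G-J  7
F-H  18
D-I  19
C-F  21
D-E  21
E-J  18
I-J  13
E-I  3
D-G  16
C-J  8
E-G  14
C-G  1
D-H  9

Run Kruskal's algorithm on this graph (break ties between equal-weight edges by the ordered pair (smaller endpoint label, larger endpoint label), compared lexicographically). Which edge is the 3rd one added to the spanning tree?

G-J

Kruskal: consider edges lightest-first.
C-G (1): add — endpoints in different components.
E-I (3): add — endpoints in different components.
G-J (7): add — endpoints in different components.
C-J (8): skip — C and J already connected.
D-H (9): add — endpoints in different components.
I-J (13): add — endpoints in different components.
E-G (14): skip — E and G already connected.
D-G (16): add — endpoints in different components.
E-J (18): skip — E and J already connected.
F-H (18): add — endpoints in different components.
The 3rd edge added is G-J.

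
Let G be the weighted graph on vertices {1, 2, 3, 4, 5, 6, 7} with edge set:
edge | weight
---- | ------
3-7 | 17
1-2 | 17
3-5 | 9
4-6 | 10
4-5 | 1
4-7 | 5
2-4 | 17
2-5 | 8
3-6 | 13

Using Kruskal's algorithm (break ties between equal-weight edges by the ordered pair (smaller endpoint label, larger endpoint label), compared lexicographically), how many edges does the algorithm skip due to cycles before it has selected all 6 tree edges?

Kruskal: consider edges lightest-first.
4-5 (1): add — endpoints in different components.
4-7 (5): add — endpoints in different components.
2-5 (8): add — endpoints in different components.
3-5 (9): add — endpoints in different components.
4-6 (10): add — endpoints in different components.
3-6 (13): skip — 3 and 6 already connected.
1-2 (17): add — endpoints in different components.
Edges rejected before the tree was complete: 1.

1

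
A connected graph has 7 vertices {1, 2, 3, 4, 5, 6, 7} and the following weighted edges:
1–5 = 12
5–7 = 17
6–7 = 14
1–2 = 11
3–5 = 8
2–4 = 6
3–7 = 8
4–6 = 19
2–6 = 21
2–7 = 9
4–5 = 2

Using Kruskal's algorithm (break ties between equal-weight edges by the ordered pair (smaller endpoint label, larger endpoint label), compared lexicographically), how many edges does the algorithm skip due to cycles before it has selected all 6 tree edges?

Kruskal: consider edges lightest-first.
4–5 (2): add — endpoints in different components.
2–4 (6): add — endpoints in different components.
3–5 (8): add — endpoints in different components.
3–7 (8): add — endpoints in different components.
2–7 (9): skip — 2 and 7 already connected.
1–2 (11): add — endpoints in different components.
1–5 (12): skip — 1 and 5 already connected.
6–7 (14): add — endpoints in different components.
Edges rejected before the tree was complete: 2.

2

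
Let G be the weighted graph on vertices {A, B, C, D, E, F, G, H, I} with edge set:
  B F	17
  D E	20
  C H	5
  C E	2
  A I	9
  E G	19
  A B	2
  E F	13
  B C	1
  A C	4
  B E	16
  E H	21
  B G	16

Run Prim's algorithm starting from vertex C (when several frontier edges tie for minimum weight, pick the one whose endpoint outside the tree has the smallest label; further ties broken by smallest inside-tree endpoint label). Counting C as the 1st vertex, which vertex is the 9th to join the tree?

D

Prim, starting at C.
Step 1: frontier [B C 1, C E 2, A C 4, C H 5] → take B C (1); add B.
Step 2: frontier [A B 2, B E 16, B G 16, B F 17, C E 2, A C 4, C H 5] → take A B (2); add A.
Step 3: frontier [A I 9, B E 16, B G 16, B F 17, C E 2, C H 5] → take C E (2); add E.
Step 4: frontier [A I 9, B G 16, B F 17, C H 5, E F 13, E G 19, D E 20, E H 21] → take C H (5); add H.
Step 5: frontier [A I 9, B G 16, B F 17, E F 13, E G 19, D E 20] → take A I (9); add I.
Step 6: frontier [B G 16, B F 17, E F 13, E G 19, D E 20] → take E F (13); add F.
Step 7: frontier [B G 16, E G 19, D E 20] → take B G (16); add G.
Step 8: frontier [D E 20] → take D E (20); add D.
Vertex order: C, B, A, E, H, I, F, G, D. The 9th vertex is D.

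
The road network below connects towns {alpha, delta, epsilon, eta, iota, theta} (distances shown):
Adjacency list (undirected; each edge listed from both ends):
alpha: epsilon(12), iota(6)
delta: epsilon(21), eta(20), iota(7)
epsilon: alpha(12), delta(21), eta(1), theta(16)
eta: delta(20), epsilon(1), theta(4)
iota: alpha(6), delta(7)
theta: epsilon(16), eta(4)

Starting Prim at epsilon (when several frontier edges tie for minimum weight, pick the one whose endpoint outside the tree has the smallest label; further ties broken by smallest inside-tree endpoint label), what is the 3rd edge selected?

alpha-epsilon

Prim's algorithm from epsilon:
Step 1: cheapest edge leaving the tree is epsilon-eta (1); add eta.
Step 2: cheapest edge leaving the tree is eta-theta (4); add theta.
Step 3: cheapest edge leaving the tree is alpha-epsilon (12); add alpha.
Step 4: cheapest edge leaving the tree is alpha-iota (6); add iota.
Step 5: cheapest edge leaving the tree is delta-iota (7); add delta.
The 3rd edge added is alpha-epsilon.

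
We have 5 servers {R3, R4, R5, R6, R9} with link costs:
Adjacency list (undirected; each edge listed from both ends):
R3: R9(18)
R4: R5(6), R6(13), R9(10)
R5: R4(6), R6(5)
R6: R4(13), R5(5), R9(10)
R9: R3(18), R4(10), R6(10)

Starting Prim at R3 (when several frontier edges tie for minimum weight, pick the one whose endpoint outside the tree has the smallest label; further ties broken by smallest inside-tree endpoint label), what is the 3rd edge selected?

R4-R5

Prim's algorithm from R3:
Step 1: frontier [R3-R9 18] → take R3-R9 (18); add R9.
Step 2: frontier [R4-R9 10, R6-R9 10] → take R4-R9 (10); add R4.
Step 3: frontier [R4-R5 6, R4-R6 13, R6-R9 10] → take R4-R5 (6); add R5.
Step 4: frontier [R4-R6 13, R5-R6 5, R6-R9 10] → take R5-R6 (5); add R6.
The 3rd edge added is R4-R5.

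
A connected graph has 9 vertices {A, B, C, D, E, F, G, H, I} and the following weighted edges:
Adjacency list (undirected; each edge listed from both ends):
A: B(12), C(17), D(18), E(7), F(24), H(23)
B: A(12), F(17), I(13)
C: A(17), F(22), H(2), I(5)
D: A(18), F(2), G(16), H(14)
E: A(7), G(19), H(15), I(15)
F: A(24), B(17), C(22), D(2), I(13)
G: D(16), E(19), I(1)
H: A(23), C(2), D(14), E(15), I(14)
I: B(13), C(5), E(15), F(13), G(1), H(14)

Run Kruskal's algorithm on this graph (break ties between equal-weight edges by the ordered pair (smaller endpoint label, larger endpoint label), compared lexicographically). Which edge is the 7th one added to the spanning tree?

B-I

Sort edges by weight, then run Kruskal:
G-I (1): add — endpoints in different components.
C-H (2): add — endpoints in different components.
D-F (2): add — endpoints in different components.
C-I (5): add — endpoints in different components.
A-E (7): add — endpoints in different components.
A-B (12): add — endpoints in different components.
B-I (13): add — endpoints in different components.
F-I (13): add — endpoints in different components.
The 7th edge added is B-I.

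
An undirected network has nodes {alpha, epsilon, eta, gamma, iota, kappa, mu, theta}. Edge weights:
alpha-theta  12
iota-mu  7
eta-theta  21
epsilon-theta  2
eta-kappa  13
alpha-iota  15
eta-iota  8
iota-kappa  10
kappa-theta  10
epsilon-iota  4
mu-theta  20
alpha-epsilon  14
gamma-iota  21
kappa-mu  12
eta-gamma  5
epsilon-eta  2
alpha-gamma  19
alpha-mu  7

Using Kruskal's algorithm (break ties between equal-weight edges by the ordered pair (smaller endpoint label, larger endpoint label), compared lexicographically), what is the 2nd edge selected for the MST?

Sort edges by weight, then run Kruskal:
epsilon-eta (2): add — endpoints in different components.
epsilon-theta (2): add — endpoints in different components.
epsilon-iota (4): add — endpoints in different components.
eta-gamma (5): add — endpoints in different components.
alpha-mu (7): add — endpoints in different components.
iota-mu (7): add — endpoints in different components.
eta-iota (8): skip — iota and eta already connected.
iota-kappa (10): add — endpoints in different components.
The 2nd edge added is epsilon-theta.

epsilon-theta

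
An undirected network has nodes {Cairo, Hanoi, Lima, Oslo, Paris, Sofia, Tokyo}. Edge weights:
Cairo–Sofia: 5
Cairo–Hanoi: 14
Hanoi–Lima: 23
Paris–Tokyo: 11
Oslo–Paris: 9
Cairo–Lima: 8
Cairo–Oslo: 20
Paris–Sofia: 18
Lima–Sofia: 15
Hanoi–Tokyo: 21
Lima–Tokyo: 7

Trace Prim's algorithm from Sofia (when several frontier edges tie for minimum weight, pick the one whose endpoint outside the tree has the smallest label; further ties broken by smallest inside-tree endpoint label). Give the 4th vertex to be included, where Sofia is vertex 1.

Prim's algorithm from Sofia:
Step 1: frontier [Cairo–Sofia 5, Lima–Sofia 15, Paris–Sofia 18] → take Cairo–Sofia (5); add Cairo.
Step 2: frontier [Cairo–Lima 8, Cairo–Hanoi 14, Cairo–Oslo 20, Lima–Sofia 15, Paris–Sofia 18] → take Cairo–Lima (8); add Lima.
Step 3: frontier [Cairo–Hanoi 14, Cairo–Oslo 20, Lima–Tokyo 7, Hanoi–Lima 23, Paris–Sofia 18] → take Lima–Tokyo (7); add Tokyo.
Step 4: frontier [Cairo–Hanoi 14, Cairo–Oslo 20, Hanoi–Lima 23, Paris–Sofia 18, Paris–Tokyo 11, Hanoi–Tokyo 21] → take Paris–Tokyo (11); add Paris.
Step 5: frontier [Cairo–Hanoi 14, Cairo–Oslo 20, Hanoi–Lima 23, Oslo–Paris 9, Hanoi–Tokyo 21] → take Oslo–Paris (9); add Oslo.
Step 6: frontier [Cairo–Hanoi 14, Hanoi–Lima 23, Hanoi–Tokyo 21] → take Cairo–Hanoi (14); add Hanoi.
Vertex order: Sofia, Cairo, Lima, Tokyo, Paris, Oslo, Hanoi. The 4th vertex is Tokyo.

Tokyo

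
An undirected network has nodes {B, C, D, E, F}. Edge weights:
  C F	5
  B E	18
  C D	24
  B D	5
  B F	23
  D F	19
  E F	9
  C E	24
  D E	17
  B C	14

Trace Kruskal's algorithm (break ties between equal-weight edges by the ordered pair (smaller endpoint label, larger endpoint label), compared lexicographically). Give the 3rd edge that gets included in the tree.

Kruskal's algorithm — process edges by increasing weight (ties by edge label):
B D (5): add — endpoints in different components.
C F (5): add — endpoints in different components.
E F (9): add — endpoints in different components.
B C (14): add — endpoints in different components.
The 3rd edge added is E F.

E-F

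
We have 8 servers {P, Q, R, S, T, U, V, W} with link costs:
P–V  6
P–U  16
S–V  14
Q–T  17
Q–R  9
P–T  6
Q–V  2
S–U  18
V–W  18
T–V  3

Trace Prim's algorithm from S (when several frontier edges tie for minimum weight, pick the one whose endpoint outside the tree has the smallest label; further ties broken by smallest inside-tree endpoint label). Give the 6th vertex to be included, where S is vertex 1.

Prim's algorithm from S:
Step 1: frontier [S–V 14, S–U 18] → take S–V (14); add V.
Step 2: frontier [S–U 18, Q–V 2, T–V 3, P–V 6, V–W 18] → take Q–V (2); add Q.
Step 3: frontier [Q–R 9, Q–T 17, S–U 18, T–V 3, P–V 6, V–W 18] → take T–V (3); add T.
Step 4: frontier [Q–R 9, S–U 18, P–T 6, P–V 6, V–W 18] → take P–T (6); add P.
Step 5: frontier [P–U 16, Q–R 9, S–U 18, V–W 18] → take Q–R (9); add R.
Step 6: frontier [P–U 16, S–U 18, V–W 18] → take P–U (16); add U.
Step 7: frontier [V–W 18] → take V–W (18); add W.
Vertex order: S, V, Q, T, P, R, U, W. The 6th vertex is R.

R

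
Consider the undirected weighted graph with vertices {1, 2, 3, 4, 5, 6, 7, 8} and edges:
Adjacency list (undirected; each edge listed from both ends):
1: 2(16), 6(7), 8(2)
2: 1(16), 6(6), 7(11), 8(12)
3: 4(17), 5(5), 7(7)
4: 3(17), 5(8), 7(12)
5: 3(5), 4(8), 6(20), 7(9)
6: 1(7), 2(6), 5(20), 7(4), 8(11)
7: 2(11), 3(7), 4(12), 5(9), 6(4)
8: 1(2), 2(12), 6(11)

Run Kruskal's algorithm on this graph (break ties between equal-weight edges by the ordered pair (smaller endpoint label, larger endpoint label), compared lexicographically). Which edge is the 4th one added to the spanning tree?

Kruskal's algorithm — process edges by increasing weight (ties by edge label):
1–8 (2): add — endpoints in different components.
6–7 (4): add — endpoints in different components.
3–5 (5): add — endpoints in different components.
2–6 (6): add — endpoints in different components.
1–6 (7): add — endpoints in different components.
3–7 (7): add — endpoints in different components.
4–5 (8): add — endpoints in different components.
The 4th edge added is 2–6.

2-6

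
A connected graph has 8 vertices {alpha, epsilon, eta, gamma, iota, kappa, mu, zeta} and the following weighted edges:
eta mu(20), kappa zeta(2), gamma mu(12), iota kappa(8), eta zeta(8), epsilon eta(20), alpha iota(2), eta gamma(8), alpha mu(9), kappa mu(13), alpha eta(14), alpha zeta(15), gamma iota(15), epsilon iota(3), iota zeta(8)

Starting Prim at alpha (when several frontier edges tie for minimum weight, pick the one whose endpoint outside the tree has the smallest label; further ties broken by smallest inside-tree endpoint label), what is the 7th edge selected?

alpha-mu

Prim's algorithm from alpha:
Step 1: cheapest edge leaving the tree is alpha iota (2); add iota.
Step 2: cheapest edge leaving the tree is epsilon iota (3); add epsilon.
Step 3: cheapest edge leaving the tree is iota kappa (8); add kappa.
Step 4: cheapest edge leaving the tree is kappa zeta (2); add zeta.
Step 5: cheapest edge leaving the tree is eta zeta (8); add eta.
Step 6: cheapest edge leaving the tree is eta gamma (8); add gamma.
Step 7: cheapest edge leaving the tree is alpha mu (9); add mu.
The 7th edge added is alpha mu.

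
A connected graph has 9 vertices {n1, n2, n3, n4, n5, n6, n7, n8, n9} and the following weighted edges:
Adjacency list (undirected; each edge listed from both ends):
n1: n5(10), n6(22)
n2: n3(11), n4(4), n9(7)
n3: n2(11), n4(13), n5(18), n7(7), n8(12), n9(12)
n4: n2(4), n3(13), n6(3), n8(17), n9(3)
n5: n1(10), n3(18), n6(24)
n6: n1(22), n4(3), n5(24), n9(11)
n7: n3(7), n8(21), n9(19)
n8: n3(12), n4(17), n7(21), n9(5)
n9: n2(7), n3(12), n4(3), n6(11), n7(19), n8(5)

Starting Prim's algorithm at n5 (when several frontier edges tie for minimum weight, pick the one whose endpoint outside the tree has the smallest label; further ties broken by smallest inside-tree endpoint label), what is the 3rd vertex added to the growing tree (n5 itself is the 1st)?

n3

Grow the tree from n5 using Prim:
Step 1: cheapest edge leaving the tree is n1—n5 (10); add n1.
Step 2: cheapest edge leaving the tree is n3—n5 (18); add n3.
Step 3: cheapest edge leaving the tree is n3—n7 (7); add n7.
Step 4: cheapest edge leaving the tree is n2—n3 (11); add n2.
Step 5: cheapest edge leaving the tree is n2—n4 (4); add n4.
Step 6: cheapest edge leaving the tree is n4—n6 (3); add n6.
Step 7: cheapest edge leaving the tree is n4—n9 (3); add n9.
Step 8: cheapest edge leaving the tree is n8—n9 (5); add n8.
Vertex order: n5, n1, n3, n7, n2, n4, n6, n9, n8. The 3rd vertex is n3.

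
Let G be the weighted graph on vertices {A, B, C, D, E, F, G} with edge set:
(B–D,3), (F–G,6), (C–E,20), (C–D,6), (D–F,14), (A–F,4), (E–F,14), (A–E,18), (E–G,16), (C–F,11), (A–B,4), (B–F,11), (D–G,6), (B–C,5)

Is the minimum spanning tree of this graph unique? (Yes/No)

No

Sort edges by weight, then run Kruskal:
B–D (3): add — endpoints in different components.
A–B (4): add — endpoints in different components.
A–F (4): add — endpoints in different components.
B–C (5): add — endpoints in different components.
C–D (6): skip — C and D already connected.
D–G (6): add — endpoints in different components.
F–G (6): skip — F and G already connected.
B–F (11): skip — B and F already connected.
C–F (11): skip — C and F already connected.
D–F (14): skip — D and F already connected.
E–F (14): add — endpoints in different components.
Non-tree edge F–G has weight 6, equal to the heaviest edge on its tree cycle — swapping gives another MST of the same weight. Not unique.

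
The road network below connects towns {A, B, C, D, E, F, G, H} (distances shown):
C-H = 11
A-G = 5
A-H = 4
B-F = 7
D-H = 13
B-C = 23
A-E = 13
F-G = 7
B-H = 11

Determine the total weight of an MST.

Prim's algorithm from E:
Step 1: frontier [A-E 13] → take A-E (13); add A.
Step 2: frontier [A-H 4, A-G 5] → take A-H (4); add H.
Step 3: frontier [A-G 5, B-H 11, C-H 11, D-H 13] → take A-G (5); add G.
Step 4: frontier [F-G 7, B-H 11, C-H 11, D-H 13] → take F-G (7); add F.
Step 5: frontier [B-F 7, B-H 11, C-H 11, D-H 13] → take B-F (7); add B.
Step 6: frontier [B-C 23, C-H 11, D-H 13] → take C-H (11); add C.
Step 7: frontier [D-H 13] → take D-H (13); add D.
MST edges: A-E, A-H, A-G, F-G, B-F, C-H, D-H; total weight 13+4+5+7+7+11+13 = 60.

60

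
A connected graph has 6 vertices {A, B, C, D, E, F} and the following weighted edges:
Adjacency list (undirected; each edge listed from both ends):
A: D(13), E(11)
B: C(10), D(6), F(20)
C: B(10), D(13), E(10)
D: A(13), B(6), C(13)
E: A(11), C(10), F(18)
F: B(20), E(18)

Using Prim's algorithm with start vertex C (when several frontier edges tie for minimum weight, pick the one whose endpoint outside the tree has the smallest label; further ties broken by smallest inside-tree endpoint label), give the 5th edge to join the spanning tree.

E-F

Prim, starting at C.
Step 1: cheapest edge leaving the tree is B C (10); add B.
Step 2: cheapest edge leaving the tree is B D (6); add D.
Step 3: cheapest edge leaving the tree is C E (10); add E.
Step 4: cheapest edge leaving the tree is A E (11); add A.
Step 5: cheapest edge leaving the tree is E F (18); add F.
The 5th edge added is E F.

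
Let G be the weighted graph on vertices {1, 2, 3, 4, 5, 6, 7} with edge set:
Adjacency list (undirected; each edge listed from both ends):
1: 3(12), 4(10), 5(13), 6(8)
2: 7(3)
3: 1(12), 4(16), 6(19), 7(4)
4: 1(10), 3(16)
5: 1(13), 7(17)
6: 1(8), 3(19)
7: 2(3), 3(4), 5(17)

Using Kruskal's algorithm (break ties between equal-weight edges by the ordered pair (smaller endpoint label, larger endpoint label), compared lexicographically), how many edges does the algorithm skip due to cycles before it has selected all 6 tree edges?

Kruskal's algorithm — process edges by increasing weight (ties by edge label):
2–7 (3): add. Components now {1} {2,7} {3} {4} {5} {6}
3–7 (4): add. Components now {1} {2,3,7} {4} {5} {6}
1–6 (8): add. Components now {1,6} {2,3,7} {4} {5}
1–4 (10): add. Components now {1,4,6} {2,3,7} {5}
1–3 (12): add. Components now {1,2,3,4,6,7} {5}
1–5 (13): add. Components now {1,2,3,4,5,6,7}
Edges rejected before the tree was complete: 0.

0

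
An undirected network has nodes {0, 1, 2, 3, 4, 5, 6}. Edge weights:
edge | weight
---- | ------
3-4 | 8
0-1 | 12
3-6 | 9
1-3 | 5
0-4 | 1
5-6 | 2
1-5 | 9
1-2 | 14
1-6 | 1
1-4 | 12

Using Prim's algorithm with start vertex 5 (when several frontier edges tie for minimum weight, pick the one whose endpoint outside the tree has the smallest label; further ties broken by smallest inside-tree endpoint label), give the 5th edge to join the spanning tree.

0-4

Prim, starting at 5.
Step 1: frontier [5-6 2, 1-5 9] → take 5-6 (2); add 6.
Step 2: frontier [1-5 9, 1-6 1, 3-6 9] → take 1-6 (1); add 1.
Step 3: frontier [1-3 5, 0-1 12, 1-4 12, 1-2 14, 3-6 9] → take 1-3 (5); add 3.
Step 4: frontier [0-1 12, 1-4 12, 1-2 14, 3-4 8] → take 3-4 (8); add 4.
Step 5: frontier [0-1 12, 1-2 14, 0-4 1] → take 0-4 (1); add 0.
Step 6: frontier [1-2 14] → take 1-2 (14); add 2.
The 5th edge added is 0-4.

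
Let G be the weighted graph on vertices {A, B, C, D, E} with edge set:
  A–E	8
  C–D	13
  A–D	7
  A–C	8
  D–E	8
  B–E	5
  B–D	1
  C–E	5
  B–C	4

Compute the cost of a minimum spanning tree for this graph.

Prim's algorithm from B:
Step 1: cheapest edge leaving the tree is B–D (1); add D.
Step 2: cheapest edge leaving the tree is B–C (4); add C.
Step 3: cheapest edge leaving the tree is B–E (5); add E.
Step 4: cheapest edge leaving the tree is A–D (7); add A.
MST edges: B–D, B–C, B–E, A–D; total weight 1+4+5+7 = 17.

17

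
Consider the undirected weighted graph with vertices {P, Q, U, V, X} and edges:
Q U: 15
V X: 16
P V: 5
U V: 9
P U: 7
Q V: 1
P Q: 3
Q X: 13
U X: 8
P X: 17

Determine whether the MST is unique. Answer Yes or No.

Kruskal's algorithm — process edges by increasing weight (ties by edge label):
Q V (1): add. Components now {P} {Q,V} {X} {U}
P Q (3): add. Components now {P,Q,V} {X} {U}
P V (5): skip — P and V already connected.
P U (7): add. Components now {P,Q,U,V} {X}
U X (8): add. Components now {P,Q,U,V,X}
Every non-tree edge has weight strictly greater than the heaviest edge on the tree path between its endpoints, so the MST is unique.

Yes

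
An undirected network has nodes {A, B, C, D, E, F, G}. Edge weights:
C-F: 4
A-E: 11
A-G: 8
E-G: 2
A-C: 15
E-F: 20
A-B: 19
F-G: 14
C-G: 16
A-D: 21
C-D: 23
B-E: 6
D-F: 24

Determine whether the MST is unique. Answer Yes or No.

Yes

Kruskal's algorithm — process edges by increasing weight (ties by edge label):
E-G (2): add — endpoints in different components.
C-F (4): add — endpoints in different components.
B-E (6): add — endpoints in different components.
A-G (8): add — endpoints in different components.
A-E (11): skip — A and E already connected.
F-G (14): add — endpoints in different components.
A-C (15): skip — A and C already connected.
C-G (16): skip — C and G already connected.
A-B (19): skip — A and B already connected.
E-F (20): skip — E and F already connected.
A-D (21): add — endpoints in different components.
Every non-tree edge has weight strictly greater than the heaviest edge on the tree path between its endpoints, so the MST is unique.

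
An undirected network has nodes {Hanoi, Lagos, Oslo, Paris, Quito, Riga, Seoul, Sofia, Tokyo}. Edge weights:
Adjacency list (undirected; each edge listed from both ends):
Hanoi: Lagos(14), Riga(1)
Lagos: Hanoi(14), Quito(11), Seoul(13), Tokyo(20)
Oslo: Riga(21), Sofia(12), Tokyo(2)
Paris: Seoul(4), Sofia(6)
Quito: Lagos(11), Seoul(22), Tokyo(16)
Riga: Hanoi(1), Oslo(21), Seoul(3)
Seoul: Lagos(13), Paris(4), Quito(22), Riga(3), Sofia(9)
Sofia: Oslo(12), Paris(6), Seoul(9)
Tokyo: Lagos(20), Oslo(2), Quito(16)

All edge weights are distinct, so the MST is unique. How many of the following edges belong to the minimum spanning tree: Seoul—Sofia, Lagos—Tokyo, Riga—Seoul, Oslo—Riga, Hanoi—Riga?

Sort edges by weight, then run Kruskal:
Hanoi—Riga (1): add — endpoints in different components.
Oslo—Tokyo (2): add — endpoints in different components.
Riga—Seoul (3): add — endpoints in different components.
Paris—Seoul (4): add — endpoints in different components.
Paris—Sofia (6): add — endpoints in different components.
Seoul—Sofia (9): skip — Sofia and Seoul already connected.
Lagos—Quito (11): add — endpoints in different components.
Oslo—Sofia (12): add — endpoints in different components.
Lagos—Seoul (13): add — endpoints in different components.
MST edge set: {Hanoi—Riga, Oslo—Tokyo, Riga—Seoul, Paris—Seoul, Paris—Sofia, Lagos—Quito, Oslo—Sofia, Lagos—Seoul}.
Of the listed edges, {Riga—Seoul, Hanoi—Riga} are in the MST → 2.

2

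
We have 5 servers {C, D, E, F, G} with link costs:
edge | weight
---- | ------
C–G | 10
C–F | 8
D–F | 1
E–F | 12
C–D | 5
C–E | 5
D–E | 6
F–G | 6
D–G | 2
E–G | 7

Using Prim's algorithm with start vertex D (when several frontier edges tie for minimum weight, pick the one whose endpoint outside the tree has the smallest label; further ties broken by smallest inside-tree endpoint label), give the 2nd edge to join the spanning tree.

Grow the tree from D using Prim:
Step 1: frontier [D–F 1, D–G 2, C–D 5, D–E 6] → take D–F (1); add F.
Step 2: frontier [D–G 2, C–D 5, D–E 6, F–G 6, C–F 8, E–F 12] → take D–G (2); add G.
Step 3: frontier [C–D 5, D–E 6, C–F 8, E–F 12, E–G 7, C–G 10] → take C–D (5); add C.
Step 4: frontier [C–E 5, D–E 6, E–F 12, E–G 7] → take C–E (5); add E.
The 2nd edge added is D–G.

D-G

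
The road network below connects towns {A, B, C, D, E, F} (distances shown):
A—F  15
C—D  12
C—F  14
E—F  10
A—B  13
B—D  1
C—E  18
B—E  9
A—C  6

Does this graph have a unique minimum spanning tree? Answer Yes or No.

Yes

Sort edges by weight, then run Kruskal:
B—D (1): add. Components now {A} {B,D} {C} {E} {F}
A—C (6): add. Components now {A,C} {B,D} {E} {F}
B—E (9): add. Components now {A,C} {B,D,E} {F}
E—F (10): add. Components now {A,C} {B,D,E,F}
C—D (12): add. Components now {A,B,C,D,E,F}
Every non-tree edge has weight strictly greater than the heaviest edge on the tree path between its endpoints, so the MST is unique.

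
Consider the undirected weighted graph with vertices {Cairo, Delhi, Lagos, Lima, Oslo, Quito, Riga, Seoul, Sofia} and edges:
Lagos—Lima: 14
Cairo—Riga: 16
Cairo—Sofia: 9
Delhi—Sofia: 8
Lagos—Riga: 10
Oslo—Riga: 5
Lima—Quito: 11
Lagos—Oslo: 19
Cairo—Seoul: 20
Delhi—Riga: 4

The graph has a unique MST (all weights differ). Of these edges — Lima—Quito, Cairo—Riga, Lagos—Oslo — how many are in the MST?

Kruskal's algorithm — process edges by increasing weight (ties by edge label):
Delhi—Riga (4): add — endpoints in different components.
Oslo—Riga (5): add — endpoints in different components.
Delhi—Sofia (8): add — endpoints in different components.
Cairo—Sofia (9): add — endpoints in different components.
Lagos—Riga (10): add — endpoints in different components.
Lima—Quito (11): add — endpoints in different components.
Lagos—Lima (14): add — endpoints in different components.
Cairo—Riga (16): skip — Cairo and Riga already connected.
Lagos—Oslo (19): skip — Oslo and Lagos already connected.
Cairo—Seoul (20): add — endpoints in different components.
MST edge set: {Delhi—Riga, Oslo—Riga, Delhi—Sofia, Cairo—Sofia, Lagos—Riga, Lima—Quito, Lagos—Lima, Cairo—Seoul}.
Of the listed edges, {Lima—Quito} are in the MST → 1.

1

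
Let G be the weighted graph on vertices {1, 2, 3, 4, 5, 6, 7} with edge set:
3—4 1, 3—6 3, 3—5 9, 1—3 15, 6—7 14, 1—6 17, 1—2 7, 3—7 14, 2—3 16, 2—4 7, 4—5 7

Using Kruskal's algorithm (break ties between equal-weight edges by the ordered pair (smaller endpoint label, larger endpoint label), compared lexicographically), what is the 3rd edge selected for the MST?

Kruskal's algorithm — process edges by increasing weight (ties by edge label):
3—4 (1): add — endpoints in different components.
3—6 (3): add — endpoints in different components.
1—2 (7): add — endpoints in different components.
2—4 (7): add — endpoints in different components.
4—5 (7): add — endpoints in different components.
3—5 (9): skip — 3 and 5 already connected.
3—7 (14): add — endpoints in different components.
The 3rd edge added is 1—2.

1-2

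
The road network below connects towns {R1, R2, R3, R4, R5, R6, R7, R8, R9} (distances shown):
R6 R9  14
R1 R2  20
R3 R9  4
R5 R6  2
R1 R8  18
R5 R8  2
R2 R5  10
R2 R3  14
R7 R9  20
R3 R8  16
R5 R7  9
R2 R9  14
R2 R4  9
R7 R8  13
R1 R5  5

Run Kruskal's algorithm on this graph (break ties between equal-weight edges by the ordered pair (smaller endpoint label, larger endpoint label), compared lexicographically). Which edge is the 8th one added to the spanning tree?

R2-R3

Kruskal's algorithm — process edges by increasing weight (ties by edge label):
R5 R6 (2): add — endpoints in different components.
R5 R8 (2): add — endpoints in different components.
R3 R9 (4): add — endpoints in different components.
R1 R5 (5): add — endpoints in different components.
R2 R4 (9): add — endpoints in different components.
R5 R7 (9): add — endpoints in different components.
R2 R5 (10): add — endpoints in different components.
R7 R8 (13): skip — R7 and R8 already connected.
R2 R3 (14): add — endpoints in different components.
The 8th edge added is R2 R3.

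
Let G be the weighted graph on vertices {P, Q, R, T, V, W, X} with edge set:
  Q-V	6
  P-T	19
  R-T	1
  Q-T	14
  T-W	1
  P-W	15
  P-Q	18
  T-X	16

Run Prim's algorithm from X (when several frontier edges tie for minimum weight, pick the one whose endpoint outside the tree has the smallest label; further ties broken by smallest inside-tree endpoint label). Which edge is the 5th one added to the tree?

Prim, starting at X.
Step 1: cheapest edge leaving the tree is T-X (16); add T.
Step 2: cheapest edge leaving the tree is R-T (1); add R.
Step 3: cheapest edge leaving the tree is T-W (1); add W.
Step 4: cheapest edge leaving the tree is Q-T (14); add Q.
Step 5: cheapest edge leaving the tree is Q-V (6); add V.
Step 6: cheapest edge leaving the tree is P-W (15); add P.
The 5th edge added is Q-V.

Q-V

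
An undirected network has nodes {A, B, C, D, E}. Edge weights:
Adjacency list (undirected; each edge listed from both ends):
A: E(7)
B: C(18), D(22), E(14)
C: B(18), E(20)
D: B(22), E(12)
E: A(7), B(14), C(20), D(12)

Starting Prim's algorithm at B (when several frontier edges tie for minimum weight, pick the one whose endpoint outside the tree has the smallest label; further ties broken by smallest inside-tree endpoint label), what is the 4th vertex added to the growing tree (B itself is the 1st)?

Prim, starting at B.
Step 1: frontier [B—E 14, B—C 18, B—D 22] → take B—E (14); add E.
Step 2: frontier [B—C 18, B—D 22, A—E 7, D—E 12, C—E 20] → take A—E (7); add A.
Step 3: frontier [B—C 18, B—D 22, D—E 12, C—E 20] → take D—E (12); add D.
Step 4: frontier [B—C 18, C—E 20] → take B—C (18); add C.
Vertex order: B, E, A, D, C. The 4th vertex is D.

D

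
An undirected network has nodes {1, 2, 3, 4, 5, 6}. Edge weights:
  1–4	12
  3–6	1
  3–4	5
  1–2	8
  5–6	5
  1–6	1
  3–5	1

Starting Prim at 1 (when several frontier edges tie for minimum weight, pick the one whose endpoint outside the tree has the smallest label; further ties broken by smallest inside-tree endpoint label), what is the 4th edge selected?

Prim's algorithm from 1:
Step 1: frontier [1–6 1, 1–2 8, 1–4 12] → take 1–6 (1); add 6.
Step 2: frontier [1–2 8, 1–4 12, 3–6 1, 5–6 5] → take 3–6 (1); add 3.
Step 3: frontier [1–2 8, 1–4 12, 3–5 1, 3–4 5, 5–6 5] → take 3–5 (1); add 5.
Step 4: frontier [1–2 8, 1–4 12, 3–4 5] → take 3–4 (5); add 4.
Step 5: frontier [1–2 8] → take 1–2 (8); add 2.
The 4th edge added is 3–4.

3-4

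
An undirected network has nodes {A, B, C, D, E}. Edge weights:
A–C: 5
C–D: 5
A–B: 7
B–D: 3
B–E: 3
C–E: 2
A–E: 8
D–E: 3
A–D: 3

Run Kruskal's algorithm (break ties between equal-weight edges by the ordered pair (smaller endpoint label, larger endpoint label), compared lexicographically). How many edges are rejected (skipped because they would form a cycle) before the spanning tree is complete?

0

Sort edges by weight, then run Kruskal:
C–E (2): add — endpoints in different components.
A–D (3): add — endpoints in different components.
B–D (3): add — endpoints in different components.
B–E (3): add — endpoints in different components.
Edges rejected before the tree was complete: 0.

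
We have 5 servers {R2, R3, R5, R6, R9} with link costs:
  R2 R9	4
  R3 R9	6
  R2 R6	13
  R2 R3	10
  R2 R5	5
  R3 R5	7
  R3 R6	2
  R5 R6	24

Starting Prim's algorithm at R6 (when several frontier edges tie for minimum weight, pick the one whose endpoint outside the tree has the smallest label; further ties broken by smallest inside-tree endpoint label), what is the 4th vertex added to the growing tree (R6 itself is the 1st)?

R2

Grow the tree from R6 using Prim:
Step 1: frontier [R3 R6 2, R2 R6 13, R5 R6 24] → take R3 R6 (2); add R3.
Step 2: frontier [R3 R9 6, R3 R5 7, R2 R3 10, R2 R6 13, R5 R6 24] → take R3 R9 (6); add R9.
Step 3: frontier [R3 R5 7, R2 R3 10, R2 R6 13, R5 R6 24, R2 R9 4] → take R2 R9 (4); add R2.
Step 4: frontier [R2 R5 5, R3 R5 7, R5 R6 24] → take R2 R5 (5); add R5.
Vertex order: R6, R3, R9, R2, R5. The 4th vertex is R2.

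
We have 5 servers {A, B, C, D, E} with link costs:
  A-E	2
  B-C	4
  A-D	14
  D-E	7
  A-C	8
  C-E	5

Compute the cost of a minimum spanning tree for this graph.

18

Sort edges by weight, then run Kruskal:
A-E (2): add. Components now {A,E} {B} {C} {D}
B-C (4): add. Components now {A,E} {B,C} {D}
C-E (5): add. Components now {A,B,C,E} {D}
D-E (7): add. Components now {A,B,C,D,E}
MST edges: A-E, B-C, C-E, D-E; total weight 2+4+5+7 = 18.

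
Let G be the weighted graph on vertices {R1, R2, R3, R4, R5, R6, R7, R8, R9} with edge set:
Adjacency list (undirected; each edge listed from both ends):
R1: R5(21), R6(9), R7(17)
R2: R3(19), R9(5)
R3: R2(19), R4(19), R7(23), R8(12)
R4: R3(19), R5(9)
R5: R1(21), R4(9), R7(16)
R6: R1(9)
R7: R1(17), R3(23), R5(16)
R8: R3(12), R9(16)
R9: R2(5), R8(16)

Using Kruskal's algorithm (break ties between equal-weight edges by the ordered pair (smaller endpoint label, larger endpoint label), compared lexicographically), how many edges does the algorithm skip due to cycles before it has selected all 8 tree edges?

Kruskal: consider edges lightest-first.
R2 R9 (5): add — endpoints in different components.
R1 R6 (9): add — endpoints in different components.
R4 R5 (9): add — endpoints in different components.
R3 R8 (12): add — endpoints in different components.
R5 R7 (16): add — endpoints in different components.
R8 R9 (16): add — endpoints in different components.
R1 R7 (17): add — endpoints in different components.
R2 R3 (19): skip — R2 and R3 already connected.
R3 R4 (19): add — endpoints in different components.
Edges rejected before the tree was complete: 1.

1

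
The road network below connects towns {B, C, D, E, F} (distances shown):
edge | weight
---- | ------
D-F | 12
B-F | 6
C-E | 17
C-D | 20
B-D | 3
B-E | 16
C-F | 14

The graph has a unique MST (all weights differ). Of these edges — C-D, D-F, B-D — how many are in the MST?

Kruskal's algorithm — process edges by increasing weight (ties by edge label):
B-D (3): add. Components now {B,D} {C} {E} {F}
B-F (6): add. Components now {B,D,F} {C} {E}
D-F (12): skip — D and F already connected.
C-F (14): add. Components now {B,C,D,F} {E}
B-E (16): add. Components now {B,C,D,E,F}
MST edge set: {B-D, B-F, C-F, B-E}.
Of the listed edges, {B-D} are in the MST → 1.

1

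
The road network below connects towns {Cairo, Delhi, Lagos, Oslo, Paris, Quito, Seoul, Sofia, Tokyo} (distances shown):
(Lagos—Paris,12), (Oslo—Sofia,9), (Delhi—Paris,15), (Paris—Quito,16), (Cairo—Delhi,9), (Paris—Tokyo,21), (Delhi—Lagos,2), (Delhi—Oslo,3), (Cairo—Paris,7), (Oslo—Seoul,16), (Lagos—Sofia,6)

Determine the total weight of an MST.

80

Sort edges by weight, then run Kruskal:
Delhi—Lagos (2): add — endpoints in different components.
Delhi—Oslo (3): add — endpoints in different components.
Lagos—Sofia (6): add — endpoints in different components.
Cairo—Paris (7): add — endpoints in different components.
Cairo—Delhi (9): add — endpoints in different components.
Oslo—Sofia (9): skip — Oslo and Sofia already connected.
Lagos—Paris (12): skip — Lagos and Paris already connected.
Delhi—Paris (15): skip — Delhi and Paris already connected.
Oslo—Seoul (16): add — endpoints in different components.
Paris—Quito (16): add — endpoints in different components.
Paris—Tokyo (21): add — endpoints in different components.
MST edges: Delhi—Lagos, Delhi—Oslo, Lagos—Sofia, Cairo—Paris, Cairo—Delhi, Oslo—Seoul, Paris—Quito, Paris—Tokyo; total weight 2+3+6+7+9+16+16+21 = 80.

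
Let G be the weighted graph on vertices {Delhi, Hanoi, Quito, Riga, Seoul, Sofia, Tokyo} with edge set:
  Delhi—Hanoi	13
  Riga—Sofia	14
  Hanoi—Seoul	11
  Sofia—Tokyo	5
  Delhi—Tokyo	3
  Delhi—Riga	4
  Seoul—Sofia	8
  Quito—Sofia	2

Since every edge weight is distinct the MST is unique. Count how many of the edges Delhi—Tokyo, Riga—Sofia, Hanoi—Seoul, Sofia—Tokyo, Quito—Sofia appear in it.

Kruskal: consider edges lightest-first.
Quito—Sofia (2): add. Components now {Delhi} {Hanoi} {Tokyo} {Quito,Sofia} {Riga} {Seoul}
Delhi—Tokyo (3): add. Components now {Delhi,Tokyo} {Hanoi} {Quito,Sofia} {Riga} {Seoul}
Delhi—Riga (4): add. Components now {Delhi,Riga,Tokyo} {Hanoi} {Quito,Sofia} {Seoul}
Sofia—Tokyo (5): add. Components now {Delhi,Quito,Riga,Sofia,Tokyo} {Hanoi} {Seoul}
Seoul—Sofia (8): add. Components now {Delhi,Quito,Riga,Seoul,Sofia,Tokyo} {Hanoi}
Hanoi—Seoul (11): add. Components now {Delhi,Hanoi,Quito,Riga,Seoul,Sofia,Tokyo}
MST edge set: {Quito—Sofia, Delhi—Tokyo, Delhi—Riga, Sofia—Tokyo, Seoul—Sofia, Hanoi—Seoul}.
Of the listed edges, {Delhi—Tokyo, Hanoi—Seoul, Sofia—Tokyo, Quito—Sofia} are in the MST → 4.

4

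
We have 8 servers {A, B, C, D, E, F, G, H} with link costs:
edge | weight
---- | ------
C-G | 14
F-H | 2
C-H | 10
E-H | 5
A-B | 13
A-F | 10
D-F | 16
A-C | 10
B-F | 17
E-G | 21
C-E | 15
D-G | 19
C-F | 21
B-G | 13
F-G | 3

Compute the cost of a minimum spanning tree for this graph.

Kruskal: consider edges lightest-first.
F-H (2): add — endpoints in different components.
F-G (3): add — endpoints in different components.
E-H (5): add — endpoints in different components.
A-C (10): add — endpoints in different components.
A-F (10): add — endpoints in different components.
C-H (10): skip — C and H already connected.
A-B (13): add — endpoints in different components.
B-G (13): skip — B and G already connected.
C-G (14): skip — C and G already connected.
C-E (15): skip — C and E already connected.
D-F (16): add — endpoints in different components.
MST edges: F-H, F-G, E-H, A-C, A-F, A-B, D-F; total weight 2+3+5+10+10+13+16 = 59.

59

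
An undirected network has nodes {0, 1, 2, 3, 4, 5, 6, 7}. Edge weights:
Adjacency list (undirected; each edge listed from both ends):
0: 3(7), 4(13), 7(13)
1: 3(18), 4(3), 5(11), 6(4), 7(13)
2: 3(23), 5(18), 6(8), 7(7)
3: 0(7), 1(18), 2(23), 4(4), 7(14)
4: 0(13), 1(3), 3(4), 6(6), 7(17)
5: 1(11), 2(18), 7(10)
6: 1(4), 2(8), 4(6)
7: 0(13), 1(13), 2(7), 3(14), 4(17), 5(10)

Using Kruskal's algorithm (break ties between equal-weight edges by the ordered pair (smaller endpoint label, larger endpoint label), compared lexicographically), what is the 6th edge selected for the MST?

Sort edges by weight, then run Kruskal:
1-4 (3): add — endpoints in different components.
1-6 (4): add — endpoints in different components.
3-4 (4): add — endpoints in different components.
4-6 (6): skip — 4 and 6 already connected.
0-3 (7): add — endpoints in different components.
2-7 (7): add — endpoints in different components.
2-6 (8): add — endpoints in different components.
5-7 (10): add — endpoints in different components.
The 6th edge added is 2-6.

2-6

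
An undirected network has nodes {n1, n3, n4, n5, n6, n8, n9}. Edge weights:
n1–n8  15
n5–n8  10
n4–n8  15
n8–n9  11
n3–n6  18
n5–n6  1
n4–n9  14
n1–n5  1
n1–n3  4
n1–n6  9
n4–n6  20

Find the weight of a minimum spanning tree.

41

Grow the tree from n6 using Prim:
Step 1: frontier [n5–n6 1, n1–n6 9, n3–n6 18, n4–n6 20] → take n5–n6 (1); add n5.
Step 2: frontier [n1–n5 1, n5–n8 10, n1–n6 9, n3–n6 18, n4–n6 20] → take n1–n5 (1); add n1.
Step 3: frontier [n1–n3 4, n1–n8 15, n5–n8 10, n3–n6 18, n4–n6 20] → take n1–n3 (4); add n3.
Step 4: frontier [n1–n8 15, n5–n8 10, n4–n6 20] → take n5–n8 (10); add n8.
Step 5: frontier [n4–n6 20, n8–n9 11, n4–n8 15] → take n8–n9 (11); add n9.
Step 6: frontier [n4–n6 20, n4–n8 15, n4–n9 14] → take n4–n9 (14); add n4.
MST edges: n5–n6, n1–n5, n1–n3, n5–n8, n8–n9, n4–n9; total weight 1+1+4+10+11+14 = 41.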